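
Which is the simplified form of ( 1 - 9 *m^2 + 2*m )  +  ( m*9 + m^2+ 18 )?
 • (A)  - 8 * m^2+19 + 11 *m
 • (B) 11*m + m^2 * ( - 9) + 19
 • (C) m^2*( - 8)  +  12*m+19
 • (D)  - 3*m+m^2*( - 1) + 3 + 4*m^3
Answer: A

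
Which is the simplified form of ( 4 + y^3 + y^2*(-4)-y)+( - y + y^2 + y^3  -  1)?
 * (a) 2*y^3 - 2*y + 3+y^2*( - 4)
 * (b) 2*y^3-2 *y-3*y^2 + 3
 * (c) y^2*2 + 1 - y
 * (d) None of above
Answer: b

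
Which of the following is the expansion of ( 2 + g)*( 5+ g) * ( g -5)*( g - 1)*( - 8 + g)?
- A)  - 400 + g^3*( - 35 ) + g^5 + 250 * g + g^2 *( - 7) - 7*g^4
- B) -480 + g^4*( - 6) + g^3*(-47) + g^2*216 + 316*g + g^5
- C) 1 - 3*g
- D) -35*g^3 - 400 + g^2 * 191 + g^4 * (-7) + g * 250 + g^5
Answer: D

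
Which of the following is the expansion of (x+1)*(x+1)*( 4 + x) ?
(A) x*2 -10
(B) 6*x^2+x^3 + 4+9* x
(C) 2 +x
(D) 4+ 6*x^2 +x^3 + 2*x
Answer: B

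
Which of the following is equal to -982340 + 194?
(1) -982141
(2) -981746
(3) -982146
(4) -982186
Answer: 3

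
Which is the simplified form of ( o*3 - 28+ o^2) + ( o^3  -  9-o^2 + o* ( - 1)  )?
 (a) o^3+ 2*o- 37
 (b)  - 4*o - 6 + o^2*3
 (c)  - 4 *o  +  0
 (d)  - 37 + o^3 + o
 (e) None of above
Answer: a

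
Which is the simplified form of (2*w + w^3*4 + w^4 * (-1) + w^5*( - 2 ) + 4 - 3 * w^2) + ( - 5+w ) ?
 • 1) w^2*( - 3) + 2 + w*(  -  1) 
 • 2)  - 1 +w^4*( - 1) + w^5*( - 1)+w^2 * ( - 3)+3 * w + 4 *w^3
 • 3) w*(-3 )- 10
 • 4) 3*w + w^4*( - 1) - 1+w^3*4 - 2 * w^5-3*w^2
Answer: 4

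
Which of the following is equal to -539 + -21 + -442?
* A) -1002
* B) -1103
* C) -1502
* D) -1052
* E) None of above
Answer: A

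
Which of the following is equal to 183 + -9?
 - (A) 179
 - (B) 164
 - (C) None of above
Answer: C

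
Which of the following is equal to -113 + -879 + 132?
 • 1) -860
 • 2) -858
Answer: 1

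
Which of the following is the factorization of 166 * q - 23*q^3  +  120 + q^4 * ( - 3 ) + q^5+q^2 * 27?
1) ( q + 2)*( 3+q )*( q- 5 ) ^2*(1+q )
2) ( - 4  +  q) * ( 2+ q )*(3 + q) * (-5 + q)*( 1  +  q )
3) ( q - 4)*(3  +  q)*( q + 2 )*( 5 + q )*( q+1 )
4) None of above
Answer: 2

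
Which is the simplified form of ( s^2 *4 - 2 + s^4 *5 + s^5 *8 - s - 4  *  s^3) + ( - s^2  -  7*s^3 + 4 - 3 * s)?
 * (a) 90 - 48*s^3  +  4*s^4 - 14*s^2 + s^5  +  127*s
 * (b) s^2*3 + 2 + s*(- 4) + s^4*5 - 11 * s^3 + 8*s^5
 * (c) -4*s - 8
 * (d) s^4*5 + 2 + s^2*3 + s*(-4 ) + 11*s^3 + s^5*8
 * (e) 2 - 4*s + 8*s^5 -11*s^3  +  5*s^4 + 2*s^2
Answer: b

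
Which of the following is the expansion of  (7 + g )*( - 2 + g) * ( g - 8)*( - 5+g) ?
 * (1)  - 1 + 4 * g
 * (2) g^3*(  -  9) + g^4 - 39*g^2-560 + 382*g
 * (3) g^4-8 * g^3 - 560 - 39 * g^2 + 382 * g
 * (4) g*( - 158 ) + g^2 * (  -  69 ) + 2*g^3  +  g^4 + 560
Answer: 3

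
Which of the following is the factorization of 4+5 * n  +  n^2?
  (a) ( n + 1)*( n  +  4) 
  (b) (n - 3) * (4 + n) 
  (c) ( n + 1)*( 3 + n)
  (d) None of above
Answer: a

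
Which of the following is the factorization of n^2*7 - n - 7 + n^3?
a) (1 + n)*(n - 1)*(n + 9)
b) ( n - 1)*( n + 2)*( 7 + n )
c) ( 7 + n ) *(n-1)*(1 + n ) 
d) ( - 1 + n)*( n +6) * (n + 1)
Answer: c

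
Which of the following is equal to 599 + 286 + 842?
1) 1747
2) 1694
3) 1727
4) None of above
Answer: 3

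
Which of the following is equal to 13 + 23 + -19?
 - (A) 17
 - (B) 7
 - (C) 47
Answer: A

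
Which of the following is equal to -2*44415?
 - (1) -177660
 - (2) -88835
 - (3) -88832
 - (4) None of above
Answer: 4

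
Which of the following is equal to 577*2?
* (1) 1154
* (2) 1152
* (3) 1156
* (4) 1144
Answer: 1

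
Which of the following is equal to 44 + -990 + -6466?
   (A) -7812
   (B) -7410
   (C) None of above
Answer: C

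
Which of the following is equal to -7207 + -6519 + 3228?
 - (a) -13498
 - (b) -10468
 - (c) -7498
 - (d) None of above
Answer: d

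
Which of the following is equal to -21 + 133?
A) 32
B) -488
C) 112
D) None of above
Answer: C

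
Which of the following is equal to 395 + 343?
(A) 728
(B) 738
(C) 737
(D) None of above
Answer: B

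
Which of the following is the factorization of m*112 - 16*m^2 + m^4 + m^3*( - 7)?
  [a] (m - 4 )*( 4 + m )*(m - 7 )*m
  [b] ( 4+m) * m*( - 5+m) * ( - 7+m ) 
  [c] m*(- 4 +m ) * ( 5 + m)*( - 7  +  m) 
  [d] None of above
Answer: a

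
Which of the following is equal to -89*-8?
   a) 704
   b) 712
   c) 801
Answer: b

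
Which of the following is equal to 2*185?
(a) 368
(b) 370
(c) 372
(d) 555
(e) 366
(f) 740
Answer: b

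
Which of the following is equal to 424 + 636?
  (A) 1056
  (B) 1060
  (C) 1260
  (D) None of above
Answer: B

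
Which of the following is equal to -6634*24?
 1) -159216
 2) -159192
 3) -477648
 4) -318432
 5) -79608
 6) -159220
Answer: 1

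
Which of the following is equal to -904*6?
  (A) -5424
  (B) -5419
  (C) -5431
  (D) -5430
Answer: A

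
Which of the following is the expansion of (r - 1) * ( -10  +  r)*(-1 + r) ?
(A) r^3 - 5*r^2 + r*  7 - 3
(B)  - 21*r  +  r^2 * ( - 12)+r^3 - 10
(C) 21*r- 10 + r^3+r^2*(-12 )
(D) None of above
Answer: C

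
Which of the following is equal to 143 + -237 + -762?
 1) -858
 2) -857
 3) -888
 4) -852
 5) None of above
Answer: 5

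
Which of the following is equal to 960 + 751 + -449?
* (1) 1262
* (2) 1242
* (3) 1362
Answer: 1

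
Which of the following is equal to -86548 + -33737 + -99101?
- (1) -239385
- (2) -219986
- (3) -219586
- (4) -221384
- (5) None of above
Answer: 5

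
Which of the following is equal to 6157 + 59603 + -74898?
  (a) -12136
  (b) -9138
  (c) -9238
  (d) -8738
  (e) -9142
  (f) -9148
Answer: b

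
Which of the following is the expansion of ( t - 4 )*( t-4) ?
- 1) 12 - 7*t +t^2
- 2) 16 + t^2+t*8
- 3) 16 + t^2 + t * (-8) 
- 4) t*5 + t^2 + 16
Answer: 3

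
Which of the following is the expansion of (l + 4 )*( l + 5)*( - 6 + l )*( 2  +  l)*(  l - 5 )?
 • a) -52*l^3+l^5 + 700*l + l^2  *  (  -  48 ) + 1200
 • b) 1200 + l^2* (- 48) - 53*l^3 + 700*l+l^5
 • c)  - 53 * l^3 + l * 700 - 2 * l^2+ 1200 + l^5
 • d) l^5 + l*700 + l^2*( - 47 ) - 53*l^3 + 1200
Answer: b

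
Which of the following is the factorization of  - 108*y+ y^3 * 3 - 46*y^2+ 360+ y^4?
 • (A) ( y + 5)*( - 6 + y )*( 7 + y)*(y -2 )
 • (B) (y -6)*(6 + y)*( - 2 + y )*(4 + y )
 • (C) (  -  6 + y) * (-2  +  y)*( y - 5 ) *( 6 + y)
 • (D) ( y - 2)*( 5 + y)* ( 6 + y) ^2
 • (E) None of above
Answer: E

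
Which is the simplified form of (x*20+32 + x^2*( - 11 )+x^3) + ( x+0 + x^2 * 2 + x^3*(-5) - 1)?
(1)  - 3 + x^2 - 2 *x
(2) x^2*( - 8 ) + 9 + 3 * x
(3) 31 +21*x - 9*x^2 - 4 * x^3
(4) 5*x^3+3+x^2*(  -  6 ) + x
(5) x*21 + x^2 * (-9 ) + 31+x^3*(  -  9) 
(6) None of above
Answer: 3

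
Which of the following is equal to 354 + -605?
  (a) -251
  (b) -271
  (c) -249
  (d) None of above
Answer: a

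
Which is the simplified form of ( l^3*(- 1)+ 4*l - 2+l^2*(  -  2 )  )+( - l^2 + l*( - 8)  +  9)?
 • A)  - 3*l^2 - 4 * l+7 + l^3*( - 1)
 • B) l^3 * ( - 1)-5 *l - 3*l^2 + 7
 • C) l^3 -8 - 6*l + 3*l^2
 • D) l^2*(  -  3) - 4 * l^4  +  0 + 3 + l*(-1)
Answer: A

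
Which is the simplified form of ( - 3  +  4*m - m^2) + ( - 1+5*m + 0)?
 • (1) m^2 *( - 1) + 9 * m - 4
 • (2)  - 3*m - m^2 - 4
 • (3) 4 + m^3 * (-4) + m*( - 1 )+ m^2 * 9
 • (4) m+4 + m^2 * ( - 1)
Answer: 1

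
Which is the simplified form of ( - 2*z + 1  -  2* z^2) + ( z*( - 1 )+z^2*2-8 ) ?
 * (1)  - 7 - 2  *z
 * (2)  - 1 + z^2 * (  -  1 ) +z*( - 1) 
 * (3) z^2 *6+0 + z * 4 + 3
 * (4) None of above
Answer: 4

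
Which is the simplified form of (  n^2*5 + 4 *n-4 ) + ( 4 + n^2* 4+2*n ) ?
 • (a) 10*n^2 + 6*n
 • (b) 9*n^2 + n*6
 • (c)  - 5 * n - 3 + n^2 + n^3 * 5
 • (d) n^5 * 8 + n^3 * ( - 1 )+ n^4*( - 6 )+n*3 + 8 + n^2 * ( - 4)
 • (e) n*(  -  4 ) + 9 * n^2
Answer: b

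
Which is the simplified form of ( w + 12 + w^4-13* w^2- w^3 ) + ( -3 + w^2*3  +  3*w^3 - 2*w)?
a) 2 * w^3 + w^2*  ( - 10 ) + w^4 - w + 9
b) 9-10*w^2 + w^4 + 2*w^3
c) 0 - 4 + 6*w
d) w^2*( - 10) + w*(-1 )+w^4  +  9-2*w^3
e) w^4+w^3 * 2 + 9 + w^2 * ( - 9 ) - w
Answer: a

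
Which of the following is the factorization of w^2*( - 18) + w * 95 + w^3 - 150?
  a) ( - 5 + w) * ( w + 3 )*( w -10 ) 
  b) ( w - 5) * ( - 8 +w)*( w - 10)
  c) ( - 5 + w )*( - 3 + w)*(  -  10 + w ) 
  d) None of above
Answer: c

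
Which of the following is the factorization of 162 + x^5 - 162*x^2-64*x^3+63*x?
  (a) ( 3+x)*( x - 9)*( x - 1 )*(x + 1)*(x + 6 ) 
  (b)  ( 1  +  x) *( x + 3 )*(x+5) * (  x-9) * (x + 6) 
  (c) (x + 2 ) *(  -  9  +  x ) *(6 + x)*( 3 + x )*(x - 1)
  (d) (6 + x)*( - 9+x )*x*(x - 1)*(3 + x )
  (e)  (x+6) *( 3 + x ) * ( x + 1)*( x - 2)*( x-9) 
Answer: a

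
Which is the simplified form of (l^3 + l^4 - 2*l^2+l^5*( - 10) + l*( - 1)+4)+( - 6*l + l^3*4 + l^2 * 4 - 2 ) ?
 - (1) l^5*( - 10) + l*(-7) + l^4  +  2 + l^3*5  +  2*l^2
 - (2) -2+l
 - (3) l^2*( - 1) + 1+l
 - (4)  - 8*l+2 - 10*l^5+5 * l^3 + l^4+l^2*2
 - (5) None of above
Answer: 1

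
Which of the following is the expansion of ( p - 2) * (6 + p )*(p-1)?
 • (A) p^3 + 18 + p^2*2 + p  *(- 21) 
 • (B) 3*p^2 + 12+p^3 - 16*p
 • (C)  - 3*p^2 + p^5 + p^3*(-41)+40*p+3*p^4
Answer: B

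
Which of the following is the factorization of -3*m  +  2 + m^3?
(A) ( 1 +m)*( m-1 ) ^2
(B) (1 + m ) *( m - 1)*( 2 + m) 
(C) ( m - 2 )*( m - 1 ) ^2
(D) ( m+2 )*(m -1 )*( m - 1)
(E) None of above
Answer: D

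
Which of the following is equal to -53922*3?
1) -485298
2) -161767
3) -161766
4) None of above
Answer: 3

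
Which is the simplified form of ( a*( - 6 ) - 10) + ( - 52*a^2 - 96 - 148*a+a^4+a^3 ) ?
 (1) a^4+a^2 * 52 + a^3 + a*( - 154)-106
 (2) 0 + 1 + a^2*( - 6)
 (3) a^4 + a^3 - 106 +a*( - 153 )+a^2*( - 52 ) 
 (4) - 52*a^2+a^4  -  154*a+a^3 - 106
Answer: 4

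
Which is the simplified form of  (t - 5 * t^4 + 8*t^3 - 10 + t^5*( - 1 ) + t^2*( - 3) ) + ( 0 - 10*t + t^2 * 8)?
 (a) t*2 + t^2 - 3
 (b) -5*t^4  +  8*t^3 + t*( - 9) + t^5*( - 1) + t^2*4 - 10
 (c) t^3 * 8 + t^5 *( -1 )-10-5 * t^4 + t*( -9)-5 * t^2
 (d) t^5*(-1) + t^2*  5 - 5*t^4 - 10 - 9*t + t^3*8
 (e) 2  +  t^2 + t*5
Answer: d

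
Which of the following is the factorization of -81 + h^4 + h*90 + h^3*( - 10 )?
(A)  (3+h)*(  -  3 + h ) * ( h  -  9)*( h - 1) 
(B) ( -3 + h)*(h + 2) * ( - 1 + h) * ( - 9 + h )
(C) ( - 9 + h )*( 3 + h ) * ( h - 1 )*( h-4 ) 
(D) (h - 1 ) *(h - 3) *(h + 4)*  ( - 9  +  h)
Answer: A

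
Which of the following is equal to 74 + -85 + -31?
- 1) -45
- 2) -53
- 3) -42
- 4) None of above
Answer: 3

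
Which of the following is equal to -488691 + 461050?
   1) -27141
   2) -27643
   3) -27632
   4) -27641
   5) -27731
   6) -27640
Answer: 4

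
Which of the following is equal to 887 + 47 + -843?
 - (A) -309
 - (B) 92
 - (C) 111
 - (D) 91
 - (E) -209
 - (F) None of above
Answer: D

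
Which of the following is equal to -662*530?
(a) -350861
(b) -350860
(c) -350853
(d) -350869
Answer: b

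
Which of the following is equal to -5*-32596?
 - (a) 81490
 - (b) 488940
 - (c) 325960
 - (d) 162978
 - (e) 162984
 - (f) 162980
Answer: f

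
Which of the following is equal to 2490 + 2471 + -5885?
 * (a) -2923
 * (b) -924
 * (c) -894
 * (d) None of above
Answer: b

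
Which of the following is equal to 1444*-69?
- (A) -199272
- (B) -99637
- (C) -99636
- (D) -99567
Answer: C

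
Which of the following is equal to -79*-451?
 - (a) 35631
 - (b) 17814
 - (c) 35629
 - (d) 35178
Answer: c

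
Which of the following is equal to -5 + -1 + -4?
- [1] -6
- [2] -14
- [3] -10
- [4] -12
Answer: 3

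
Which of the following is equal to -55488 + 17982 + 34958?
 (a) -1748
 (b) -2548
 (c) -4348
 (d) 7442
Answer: b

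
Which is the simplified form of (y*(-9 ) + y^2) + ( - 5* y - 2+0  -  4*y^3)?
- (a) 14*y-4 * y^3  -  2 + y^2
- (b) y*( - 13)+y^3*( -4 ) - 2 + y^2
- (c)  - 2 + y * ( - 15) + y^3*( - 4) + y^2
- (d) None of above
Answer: d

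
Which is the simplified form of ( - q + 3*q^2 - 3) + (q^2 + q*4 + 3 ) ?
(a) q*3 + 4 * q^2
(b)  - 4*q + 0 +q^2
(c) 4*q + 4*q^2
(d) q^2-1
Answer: a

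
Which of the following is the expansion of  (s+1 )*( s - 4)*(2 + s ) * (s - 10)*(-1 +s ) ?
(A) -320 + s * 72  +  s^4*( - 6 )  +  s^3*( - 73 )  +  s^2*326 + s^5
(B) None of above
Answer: B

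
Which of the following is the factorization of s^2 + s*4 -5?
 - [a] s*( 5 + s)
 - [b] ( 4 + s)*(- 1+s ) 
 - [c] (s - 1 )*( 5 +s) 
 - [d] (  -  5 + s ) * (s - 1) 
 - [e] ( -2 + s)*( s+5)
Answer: c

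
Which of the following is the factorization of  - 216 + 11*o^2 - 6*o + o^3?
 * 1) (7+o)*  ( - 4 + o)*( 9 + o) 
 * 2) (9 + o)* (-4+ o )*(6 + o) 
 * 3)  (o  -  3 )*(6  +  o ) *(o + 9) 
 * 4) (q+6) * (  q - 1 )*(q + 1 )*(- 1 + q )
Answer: 2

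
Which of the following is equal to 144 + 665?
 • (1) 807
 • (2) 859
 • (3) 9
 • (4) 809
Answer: 4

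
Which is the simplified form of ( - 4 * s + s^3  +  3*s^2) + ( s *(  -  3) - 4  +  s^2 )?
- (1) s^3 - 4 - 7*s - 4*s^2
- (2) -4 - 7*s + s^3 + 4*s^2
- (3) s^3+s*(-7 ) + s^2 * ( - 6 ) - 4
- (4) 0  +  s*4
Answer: 2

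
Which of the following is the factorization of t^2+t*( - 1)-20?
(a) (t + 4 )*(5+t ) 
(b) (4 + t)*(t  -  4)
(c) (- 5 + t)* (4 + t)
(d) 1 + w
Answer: c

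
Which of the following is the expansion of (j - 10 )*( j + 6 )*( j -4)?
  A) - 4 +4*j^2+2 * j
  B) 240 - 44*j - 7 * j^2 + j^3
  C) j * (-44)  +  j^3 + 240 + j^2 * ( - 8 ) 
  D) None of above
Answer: C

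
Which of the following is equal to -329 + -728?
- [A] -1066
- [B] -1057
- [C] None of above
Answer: B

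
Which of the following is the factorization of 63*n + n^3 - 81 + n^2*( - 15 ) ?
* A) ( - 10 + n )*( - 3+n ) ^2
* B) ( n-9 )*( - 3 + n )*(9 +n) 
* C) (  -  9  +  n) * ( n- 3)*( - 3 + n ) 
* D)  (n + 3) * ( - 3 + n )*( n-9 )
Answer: C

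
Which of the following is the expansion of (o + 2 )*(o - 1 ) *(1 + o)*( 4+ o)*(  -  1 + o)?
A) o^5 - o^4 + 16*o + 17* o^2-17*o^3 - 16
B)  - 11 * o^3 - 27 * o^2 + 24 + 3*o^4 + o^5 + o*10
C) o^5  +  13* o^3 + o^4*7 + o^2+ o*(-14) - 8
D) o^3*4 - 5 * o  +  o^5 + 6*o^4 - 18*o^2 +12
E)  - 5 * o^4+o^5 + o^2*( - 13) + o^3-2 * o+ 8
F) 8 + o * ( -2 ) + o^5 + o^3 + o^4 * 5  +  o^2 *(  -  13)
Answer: F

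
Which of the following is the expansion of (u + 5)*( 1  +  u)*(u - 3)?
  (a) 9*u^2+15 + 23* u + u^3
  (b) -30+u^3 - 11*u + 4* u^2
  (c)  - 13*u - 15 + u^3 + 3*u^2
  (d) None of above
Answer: c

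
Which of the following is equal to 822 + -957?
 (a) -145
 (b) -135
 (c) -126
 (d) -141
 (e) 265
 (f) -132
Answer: b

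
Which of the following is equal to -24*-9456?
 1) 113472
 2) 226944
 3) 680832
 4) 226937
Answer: 2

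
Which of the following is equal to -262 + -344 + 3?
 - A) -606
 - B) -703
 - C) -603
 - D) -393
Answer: C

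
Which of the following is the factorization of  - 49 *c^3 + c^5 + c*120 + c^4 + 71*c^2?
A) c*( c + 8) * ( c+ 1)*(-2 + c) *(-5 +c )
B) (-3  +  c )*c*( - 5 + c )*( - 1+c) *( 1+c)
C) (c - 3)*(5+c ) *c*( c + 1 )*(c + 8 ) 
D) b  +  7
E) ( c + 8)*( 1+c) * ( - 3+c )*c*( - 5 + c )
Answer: E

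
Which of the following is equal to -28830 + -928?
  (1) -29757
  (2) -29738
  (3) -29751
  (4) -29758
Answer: 4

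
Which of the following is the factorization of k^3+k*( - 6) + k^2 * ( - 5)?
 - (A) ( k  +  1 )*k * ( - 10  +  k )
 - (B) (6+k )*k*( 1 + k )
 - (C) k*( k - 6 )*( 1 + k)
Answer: C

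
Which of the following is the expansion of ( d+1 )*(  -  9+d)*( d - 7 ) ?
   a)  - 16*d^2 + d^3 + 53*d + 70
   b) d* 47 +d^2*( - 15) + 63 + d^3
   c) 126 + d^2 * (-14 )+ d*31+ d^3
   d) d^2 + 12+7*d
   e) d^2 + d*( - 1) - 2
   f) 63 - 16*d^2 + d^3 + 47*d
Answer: b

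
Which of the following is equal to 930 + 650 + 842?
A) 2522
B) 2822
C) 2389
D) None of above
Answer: D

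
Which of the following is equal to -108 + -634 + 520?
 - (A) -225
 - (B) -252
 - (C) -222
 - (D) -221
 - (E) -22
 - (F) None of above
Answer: C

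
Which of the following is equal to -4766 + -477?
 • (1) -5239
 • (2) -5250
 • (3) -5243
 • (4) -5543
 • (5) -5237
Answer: 3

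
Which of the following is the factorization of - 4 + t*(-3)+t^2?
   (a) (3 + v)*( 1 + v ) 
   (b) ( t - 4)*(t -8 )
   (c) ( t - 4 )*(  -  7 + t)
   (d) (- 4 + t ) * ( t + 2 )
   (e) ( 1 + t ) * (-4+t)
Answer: e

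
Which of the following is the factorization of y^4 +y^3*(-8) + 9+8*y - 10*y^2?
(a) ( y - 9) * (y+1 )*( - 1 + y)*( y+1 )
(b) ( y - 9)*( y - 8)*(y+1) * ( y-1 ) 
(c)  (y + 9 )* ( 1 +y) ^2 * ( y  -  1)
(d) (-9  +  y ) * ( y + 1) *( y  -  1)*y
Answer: a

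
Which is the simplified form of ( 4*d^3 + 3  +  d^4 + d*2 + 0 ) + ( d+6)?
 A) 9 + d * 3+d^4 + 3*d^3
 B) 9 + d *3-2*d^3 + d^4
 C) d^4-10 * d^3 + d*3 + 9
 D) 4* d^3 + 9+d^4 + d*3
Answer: D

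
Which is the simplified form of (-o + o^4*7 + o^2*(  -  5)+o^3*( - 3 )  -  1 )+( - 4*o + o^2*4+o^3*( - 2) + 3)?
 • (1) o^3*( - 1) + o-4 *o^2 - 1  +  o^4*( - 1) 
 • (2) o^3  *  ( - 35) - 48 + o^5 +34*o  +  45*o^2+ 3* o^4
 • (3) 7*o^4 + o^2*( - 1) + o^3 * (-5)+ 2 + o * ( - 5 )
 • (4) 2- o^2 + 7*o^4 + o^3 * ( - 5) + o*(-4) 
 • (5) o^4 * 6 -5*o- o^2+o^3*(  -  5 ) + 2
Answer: 3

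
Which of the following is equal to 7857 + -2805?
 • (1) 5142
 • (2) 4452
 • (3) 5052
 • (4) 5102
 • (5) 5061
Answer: 3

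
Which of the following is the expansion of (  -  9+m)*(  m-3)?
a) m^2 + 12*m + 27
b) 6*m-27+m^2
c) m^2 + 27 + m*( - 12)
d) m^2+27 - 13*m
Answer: c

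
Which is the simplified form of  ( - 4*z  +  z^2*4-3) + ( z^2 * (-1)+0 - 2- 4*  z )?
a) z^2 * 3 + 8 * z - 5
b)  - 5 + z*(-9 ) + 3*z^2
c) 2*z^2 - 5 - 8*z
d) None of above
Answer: d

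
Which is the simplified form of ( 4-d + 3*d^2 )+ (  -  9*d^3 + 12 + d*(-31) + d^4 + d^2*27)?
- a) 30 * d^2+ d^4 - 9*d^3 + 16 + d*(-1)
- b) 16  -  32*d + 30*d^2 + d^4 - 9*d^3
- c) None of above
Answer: b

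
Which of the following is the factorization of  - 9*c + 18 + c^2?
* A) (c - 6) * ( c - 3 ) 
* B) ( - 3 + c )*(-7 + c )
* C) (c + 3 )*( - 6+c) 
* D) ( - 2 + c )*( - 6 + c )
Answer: A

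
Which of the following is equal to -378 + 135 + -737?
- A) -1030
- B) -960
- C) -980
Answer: C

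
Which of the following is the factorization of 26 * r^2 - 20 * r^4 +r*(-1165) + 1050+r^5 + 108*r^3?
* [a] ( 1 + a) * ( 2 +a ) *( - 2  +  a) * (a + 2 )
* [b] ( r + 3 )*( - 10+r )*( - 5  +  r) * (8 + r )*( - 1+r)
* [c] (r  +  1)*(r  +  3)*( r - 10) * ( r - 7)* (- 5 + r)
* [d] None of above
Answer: d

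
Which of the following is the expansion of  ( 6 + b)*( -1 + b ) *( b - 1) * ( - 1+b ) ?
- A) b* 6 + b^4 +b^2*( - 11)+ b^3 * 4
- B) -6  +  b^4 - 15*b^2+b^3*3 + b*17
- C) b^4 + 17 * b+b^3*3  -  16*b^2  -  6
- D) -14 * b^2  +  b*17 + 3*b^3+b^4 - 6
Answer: B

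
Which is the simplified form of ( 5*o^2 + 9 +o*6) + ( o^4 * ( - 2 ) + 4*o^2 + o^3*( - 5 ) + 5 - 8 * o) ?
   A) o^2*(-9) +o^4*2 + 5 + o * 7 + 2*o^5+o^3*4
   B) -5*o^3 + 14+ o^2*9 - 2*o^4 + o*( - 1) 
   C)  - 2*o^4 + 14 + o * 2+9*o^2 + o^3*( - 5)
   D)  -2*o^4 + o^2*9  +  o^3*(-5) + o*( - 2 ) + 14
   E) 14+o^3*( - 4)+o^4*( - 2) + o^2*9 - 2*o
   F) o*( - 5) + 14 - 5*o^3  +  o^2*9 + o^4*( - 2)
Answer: D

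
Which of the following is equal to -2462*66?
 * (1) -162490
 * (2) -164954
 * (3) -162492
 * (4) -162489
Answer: 3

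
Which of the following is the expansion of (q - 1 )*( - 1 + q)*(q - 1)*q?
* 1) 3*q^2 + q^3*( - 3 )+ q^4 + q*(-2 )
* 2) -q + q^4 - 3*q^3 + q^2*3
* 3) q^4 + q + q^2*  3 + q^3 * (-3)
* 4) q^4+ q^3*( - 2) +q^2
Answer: 2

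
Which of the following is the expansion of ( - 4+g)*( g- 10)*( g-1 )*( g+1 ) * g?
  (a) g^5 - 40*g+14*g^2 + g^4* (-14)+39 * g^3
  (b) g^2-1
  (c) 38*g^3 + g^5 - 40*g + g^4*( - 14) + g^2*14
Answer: a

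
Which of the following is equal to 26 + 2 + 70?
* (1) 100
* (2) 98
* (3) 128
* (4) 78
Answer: 2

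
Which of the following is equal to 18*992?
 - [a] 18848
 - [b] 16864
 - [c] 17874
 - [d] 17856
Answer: d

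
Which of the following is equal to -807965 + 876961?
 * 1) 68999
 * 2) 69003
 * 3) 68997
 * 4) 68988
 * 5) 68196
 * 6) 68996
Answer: 6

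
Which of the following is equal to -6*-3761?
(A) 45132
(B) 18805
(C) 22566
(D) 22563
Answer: C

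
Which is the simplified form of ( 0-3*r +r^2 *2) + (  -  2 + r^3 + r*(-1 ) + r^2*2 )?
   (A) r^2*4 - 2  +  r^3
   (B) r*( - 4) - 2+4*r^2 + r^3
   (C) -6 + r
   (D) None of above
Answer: B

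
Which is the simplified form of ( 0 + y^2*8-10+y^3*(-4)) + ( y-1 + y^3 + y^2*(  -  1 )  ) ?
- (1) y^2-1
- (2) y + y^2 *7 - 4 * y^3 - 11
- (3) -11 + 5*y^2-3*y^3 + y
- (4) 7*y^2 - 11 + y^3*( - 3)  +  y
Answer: 4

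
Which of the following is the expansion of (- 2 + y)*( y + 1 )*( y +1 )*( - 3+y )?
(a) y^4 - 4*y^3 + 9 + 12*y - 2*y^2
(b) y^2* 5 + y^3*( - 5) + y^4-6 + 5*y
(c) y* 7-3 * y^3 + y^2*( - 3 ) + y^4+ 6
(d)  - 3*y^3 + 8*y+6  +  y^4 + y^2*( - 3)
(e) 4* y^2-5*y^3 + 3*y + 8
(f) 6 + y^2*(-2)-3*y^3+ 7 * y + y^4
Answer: c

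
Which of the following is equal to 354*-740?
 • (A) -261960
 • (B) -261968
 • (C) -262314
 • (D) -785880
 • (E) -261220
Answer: A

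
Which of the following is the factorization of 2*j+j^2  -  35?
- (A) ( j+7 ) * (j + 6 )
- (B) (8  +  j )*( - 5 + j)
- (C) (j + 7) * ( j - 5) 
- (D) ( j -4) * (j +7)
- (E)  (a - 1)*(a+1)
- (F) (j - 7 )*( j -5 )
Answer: C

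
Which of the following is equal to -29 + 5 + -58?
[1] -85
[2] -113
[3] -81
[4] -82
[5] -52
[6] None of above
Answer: 4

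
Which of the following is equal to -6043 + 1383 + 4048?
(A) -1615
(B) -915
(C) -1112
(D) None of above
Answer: D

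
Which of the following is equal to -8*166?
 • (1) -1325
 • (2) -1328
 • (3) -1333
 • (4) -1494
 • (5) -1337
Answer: 2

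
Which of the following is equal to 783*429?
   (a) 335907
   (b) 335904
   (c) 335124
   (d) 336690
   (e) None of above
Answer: a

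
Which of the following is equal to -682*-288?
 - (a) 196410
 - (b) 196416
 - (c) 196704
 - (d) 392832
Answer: b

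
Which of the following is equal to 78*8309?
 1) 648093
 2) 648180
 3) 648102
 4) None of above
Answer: 3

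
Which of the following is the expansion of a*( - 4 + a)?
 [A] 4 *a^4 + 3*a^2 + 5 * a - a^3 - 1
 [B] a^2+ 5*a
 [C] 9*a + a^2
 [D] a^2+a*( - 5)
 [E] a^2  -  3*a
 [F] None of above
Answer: F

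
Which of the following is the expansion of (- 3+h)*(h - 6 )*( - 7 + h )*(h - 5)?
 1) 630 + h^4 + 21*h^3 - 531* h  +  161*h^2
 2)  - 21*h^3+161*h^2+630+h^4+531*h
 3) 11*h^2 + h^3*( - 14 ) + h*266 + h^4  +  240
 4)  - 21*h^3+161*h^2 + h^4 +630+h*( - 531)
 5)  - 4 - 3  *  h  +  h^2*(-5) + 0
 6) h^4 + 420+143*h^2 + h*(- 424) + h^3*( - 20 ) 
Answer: 4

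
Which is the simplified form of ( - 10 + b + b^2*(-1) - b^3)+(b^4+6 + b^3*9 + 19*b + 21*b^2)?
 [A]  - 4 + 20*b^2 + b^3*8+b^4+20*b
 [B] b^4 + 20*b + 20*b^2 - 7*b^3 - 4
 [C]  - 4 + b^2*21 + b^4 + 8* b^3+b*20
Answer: A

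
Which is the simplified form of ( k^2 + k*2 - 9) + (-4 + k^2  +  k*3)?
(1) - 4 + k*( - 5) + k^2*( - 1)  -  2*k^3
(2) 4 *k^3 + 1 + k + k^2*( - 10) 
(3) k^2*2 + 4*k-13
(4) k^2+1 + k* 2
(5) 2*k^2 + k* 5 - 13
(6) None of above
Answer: 5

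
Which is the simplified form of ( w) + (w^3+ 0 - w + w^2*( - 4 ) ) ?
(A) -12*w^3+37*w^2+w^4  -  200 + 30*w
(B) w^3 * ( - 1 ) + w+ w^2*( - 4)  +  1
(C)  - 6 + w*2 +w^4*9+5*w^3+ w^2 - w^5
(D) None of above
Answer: D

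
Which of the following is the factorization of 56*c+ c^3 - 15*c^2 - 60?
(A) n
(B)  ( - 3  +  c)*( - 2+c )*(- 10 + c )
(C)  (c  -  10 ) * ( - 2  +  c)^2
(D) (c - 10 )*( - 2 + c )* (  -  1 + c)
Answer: B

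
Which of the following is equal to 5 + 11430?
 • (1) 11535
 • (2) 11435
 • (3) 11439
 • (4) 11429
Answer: 2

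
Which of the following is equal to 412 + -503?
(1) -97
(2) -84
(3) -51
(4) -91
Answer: 4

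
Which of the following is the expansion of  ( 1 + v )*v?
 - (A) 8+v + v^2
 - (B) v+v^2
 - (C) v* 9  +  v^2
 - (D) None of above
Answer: B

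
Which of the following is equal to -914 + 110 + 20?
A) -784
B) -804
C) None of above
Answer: A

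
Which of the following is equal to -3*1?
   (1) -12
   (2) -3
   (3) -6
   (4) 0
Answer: 2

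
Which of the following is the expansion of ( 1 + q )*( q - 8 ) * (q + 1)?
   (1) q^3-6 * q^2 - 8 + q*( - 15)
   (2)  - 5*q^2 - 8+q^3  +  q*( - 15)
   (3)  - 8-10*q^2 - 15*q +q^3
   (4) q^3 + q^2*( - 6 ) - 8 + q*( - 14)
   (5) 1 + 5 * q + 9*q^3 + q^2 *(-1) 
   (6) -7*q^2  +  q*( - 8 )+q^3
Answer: 1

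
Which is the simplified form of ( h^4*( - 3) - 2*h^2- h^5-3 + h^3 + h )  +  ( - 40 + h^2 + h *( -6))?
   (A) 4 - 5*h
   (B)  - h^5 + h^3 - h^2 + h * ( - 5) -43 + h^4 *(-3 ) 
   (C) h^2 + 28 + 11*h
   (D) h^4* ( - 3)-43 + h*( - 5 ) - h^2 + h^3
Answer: B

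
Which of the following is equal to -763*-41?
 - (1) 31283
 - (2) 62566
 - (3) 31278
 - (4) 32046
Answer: 1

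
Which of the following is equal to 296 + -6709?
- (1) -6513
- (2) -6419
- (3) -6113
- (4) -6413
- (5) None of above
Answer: 4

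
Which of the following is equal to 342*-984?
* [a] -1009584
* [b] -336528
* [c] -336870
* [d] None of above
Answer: b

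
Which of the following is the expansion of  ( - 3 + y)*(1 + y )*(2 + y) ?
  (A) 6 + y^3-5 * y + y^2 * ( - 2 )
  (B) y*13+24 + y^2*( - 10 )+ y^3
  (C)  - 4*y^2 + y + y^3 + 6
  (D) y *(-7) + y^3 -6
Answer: D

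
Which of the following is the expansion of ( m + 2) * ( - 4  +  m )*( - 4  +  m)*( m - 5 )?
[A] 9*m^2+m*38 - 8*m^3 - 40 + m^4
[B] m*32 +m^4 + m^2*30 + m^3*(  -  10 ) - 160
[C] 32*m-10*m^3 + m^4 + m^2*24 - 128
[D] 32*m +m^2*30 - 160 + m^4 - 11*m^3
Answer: D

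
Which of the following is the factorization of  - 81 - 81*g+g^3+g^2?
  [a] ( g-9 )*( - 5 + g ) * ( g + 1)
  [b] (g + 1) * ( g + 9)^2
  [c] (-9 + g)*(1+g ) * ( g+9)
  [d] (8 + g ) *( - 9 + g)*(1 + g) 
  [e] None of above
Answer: c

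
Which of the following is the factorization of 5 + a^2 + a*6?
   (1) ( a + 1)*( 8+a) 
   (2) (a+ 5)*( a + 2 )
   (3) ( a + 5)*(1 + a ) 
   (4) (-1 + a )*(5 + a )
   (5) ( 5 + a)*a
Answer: 3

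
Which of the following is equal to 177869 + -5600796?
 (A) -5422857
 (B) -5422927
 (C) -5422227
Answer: B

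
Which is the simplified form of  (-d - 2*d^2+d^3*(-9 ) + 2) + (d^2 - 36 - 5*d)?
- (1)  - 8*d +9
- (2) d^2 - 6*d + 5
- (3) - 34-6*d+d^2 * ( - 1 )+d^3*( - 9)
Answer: 3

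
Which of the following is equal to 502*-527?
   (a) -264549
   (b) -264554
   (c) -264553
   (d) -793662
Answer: b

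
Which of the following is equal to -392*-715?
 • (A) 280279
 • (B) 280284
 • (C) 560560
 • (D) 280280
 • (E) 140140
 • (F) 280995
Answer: D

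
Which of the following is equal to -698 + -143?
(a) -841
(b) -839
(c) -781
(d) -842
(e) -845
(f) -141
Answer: a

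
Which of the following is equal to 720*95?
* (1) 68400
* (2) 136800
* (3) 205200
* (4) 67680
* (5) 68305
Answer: 1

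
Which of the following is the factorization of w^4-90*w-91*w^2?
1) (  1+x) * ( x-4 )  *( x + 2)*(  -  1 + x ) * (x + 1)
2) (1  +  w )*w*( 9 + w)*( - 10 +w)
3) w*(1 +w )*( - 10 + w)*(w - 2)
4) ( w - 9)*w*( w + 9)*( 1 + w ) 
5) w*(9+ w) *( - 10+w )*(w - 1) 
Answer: 2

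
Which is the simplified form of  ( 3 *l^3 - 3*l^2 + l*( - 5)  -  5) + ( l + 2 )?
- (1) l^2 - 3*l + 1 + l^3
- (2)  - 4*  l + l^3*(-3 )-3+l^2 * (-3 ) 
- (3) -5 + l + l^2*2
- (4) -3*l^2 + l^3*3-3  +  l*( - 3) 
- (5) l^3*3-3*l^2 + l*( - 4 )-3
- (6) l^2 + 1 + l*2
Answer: 5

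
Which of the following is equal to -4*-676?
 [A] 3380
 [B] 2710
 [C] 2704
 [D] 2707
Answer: C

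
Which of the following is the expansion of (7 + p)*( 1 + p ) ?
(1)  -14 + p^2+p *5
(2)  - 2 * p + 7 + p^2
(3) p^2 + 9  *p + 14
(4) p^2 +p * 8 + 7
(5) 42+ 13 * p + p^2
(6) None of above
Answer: 4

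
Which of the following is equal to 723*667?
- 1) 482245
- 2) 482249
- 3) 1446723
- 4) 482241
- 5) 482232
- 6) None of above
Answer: 4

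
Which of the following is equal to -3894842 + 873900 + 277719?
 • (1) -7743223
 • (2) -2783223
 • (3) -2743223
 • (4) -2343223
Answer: 3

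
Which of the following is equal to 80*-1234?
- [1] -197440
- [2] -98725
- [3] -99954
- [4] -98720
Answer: 4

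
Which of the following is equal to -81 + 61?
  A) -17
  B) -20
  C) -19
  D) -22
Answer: B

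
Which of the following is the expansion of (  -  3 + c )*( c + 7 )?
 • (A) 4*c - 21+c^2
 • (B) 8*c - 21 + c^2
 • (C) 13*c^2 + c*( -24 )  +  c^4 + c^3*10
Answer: A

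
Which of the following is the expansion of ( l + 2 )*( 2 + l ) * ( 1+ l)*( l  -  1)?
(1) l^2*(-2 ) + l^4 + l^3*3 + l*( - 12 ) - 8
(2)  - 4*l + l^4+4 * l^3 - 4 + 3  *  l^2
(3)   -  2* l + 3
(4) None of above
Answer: 2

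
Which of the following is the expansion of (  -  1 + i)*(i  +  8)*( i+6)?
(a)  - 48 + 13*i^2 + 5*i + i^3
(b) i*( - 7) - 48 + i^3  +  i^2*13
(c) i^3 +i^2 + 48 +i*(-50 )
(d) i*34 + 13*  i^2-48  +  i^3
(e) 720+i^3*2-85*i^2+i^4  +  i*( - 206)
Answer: d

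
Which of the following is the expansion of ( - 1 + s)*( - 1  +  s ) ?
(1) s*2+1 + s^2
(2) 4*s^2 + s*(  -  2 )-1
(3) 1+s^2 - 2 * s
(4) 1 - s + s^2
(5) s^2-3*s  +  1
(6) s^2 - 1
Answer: 3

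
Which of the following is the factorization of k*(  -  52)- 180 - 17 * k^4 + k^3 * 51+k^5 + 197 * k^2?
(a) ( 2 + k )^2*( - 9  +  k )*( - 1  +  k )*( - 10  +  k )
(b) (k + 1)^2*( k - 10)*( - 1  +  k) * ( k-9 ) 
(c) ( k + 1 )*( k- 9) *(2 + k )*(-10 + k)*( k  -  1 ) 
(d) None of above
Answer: c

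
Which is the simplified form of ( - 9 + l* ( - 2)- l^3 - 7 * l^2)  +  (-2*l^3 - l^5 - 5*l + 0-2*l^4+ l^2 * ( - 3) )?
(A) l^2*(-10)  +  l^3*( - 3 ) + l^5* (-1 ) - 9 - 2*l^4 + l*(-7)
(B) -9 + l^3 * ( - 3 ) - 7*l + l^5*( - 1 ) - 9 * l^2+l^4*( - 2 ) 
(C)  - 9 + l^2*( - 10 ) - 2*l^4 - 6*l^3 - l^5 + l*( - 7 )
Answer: A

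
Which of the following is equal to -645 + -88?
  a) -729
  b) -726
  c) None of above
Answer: c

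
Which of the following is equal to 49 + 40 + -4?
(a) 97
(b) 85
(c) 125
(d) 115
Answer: b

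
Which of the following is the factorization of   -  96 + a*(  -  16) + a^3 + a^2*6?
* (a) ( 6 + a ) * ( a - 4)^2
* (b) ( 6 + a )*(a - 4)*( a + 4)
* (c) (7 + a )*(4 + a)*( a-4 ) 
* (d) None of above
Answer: b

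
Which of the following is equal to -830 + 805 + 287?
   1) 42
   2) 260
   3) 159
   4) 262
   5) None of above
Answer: 4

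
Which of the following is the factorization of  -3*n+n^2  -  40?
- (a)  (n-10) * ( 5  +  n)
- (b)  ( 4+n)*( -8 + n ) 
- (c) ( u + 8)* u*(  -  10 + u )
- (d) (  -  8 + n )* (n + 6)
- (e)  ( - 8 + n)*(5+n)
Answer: e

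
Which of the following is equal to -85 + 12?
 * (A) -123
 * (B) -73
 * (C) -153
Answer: B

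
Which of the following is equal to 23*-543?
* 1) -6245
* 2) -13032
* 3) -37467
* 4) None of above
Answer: 4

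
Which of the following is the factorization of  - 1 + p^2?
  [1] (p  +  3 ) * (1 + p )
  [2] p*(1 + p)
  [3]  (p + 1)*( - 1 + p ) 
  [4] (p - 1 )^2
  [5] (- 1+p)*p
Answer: 3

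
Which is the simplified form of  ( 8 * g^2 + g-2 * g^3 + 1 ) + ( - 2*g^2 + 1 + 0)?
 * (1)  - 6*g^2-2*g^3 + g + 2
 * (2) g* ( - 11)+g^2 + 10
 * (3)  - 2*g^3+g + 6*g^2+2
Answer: 3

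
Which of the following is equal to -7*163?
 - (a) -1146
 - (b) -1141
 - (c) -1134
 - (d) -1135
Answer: b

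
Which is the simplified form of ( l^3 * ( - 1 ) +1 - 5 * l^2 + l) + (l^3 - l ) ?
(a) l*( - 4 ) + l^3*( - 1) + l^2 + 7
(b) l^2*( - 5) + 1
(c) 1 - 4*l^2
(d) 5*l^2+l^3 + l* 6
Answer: b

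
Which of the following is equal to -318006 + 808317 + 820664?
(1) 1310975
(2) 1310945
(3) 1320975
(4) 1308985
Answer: 1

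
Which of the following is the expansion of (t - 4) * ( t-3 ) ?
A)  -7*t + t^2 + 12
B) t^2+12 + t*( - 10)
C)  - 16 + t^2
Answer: A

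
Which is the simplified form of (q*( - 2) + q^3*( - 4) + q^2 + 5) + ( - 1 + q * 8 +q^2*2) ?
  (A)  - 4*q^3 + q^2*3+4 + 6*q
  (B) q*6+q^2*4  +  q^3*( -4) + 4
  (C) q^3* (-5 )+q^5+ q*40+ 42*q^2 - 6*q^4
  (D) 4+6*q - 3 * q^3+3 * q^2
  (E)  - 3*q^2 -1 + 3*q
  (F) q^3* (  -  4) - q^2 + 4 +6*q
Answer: A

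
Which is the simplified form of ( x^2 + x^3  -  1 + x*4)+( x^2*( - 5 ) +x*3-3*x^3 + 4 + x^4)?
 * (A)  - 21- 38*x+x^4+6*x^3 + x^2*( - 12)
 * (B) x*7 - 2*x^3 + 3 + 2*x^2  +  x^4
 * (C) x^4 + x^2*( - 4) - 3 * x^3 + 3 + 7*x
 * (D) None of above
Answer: D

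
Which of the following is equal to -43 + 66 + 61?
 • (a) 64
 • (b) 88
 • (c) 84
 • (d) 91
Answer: c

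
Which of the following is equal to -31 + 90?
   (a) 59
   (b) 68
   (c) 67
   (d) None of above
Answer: a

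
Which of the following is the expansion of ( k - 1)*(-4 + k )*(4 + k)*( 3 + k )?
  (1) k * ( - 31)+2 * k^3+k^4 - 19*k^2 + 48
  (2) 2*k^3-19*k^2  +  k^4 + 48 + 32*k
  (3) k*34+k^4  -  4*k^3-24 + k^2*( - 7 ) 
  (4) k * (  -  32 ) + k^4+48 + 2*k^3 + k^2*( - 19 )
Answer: 4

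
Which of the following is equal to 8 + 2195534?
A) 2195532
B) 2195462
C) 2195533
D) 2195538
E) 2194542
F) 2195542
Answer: F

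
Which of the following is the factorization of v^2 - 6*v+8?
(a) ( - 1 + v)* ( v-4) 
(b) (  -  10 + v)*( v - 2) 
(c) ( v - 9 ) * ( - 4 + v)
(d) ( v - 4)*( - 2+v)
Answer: d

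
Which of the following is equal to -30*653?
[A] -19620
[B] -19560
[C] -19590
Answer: C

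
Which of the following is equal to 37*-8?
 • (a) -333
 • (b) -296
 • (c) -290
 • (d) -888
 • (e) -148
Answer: b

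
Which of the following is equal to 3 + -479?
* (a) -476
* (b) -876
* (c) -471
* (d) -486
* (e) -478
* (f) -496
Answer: a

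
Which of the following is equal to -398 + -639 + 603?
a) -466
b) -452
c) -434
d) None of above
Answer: c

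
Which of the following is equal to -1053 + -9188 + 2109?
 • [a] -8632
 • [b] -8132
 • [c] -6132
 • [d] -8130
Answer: b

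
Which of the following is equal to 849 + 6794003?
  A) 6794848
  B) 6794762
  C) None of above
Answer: C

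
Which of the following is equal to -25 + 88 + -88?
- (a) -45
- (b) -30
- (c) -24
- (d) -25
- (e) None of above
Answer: d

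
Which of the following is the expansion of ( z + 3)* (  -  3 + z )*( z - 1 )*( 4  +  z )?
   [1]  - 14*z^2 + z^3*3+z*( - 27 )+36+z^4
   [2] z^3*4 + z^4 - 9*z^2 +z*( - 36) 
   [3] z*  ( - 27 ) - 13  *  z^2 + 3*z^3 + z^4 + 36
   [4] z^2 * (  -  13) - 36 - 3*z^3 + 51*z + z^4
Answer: 3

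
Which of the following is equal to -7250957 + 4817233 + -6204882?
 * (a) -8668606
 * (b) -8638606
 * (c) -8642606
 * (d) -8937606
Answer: b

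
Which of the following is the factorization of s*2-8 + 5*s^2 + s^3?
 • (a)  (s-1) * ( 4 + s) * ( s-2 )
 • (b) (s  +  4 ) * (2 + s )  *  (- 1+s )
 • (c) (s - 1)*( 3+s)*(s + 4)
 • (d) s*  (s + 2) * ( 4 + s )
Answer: b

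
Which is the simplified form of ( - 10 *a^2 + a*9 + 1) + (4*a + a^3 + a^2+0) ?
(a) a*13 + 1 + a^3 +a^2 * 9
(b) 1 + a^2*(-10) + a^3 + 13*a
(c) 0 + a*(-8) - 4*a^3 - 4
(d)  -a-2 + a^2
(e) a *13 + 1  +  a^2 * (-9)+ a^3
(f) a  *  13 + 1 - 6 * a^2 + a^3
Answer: e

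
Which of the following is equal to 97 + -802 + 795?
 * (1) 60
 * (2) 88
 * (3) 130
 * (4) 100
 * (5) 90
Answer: 5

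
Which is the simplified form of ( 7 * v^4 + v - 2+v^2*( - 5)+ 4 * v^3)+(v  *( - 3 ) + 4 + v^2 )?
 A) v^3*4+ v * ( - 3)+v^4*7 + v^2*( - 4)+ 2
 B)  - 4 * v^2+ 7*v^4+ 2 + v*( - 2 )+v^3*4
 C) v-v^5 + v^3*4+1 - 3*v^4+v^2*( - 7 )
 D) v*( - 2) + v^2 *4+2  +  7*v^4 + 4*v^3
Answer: B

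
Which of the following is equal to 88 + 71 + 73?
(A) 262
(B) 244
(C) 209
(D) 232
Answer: D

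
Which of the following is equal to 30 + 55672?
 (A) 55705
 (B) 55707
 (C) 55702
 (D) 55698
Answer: C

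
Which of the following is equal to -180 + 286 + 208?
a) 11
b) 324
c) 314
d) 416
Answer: c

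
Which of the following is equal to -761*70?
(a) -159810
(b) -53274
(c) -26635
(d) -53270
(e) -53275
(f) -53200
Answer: d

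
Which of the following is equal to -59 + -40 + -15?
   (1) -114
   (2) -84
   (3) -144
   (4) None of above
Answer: 1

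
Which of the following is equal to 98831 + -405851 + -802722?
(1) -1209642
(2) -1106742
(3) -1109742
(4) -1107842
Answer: 3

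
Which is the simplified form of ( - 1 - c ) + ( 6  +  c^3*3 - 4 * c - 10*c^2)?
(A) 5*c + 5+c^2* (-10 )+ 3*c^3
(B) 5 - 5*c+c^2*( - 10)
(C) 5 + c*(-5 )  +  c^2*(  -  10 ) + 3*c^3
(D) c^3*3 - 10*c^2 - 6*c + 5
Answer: C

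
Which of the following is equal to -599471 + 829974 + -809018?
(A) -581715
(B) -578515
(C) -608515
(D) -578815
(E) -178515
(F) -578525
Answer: B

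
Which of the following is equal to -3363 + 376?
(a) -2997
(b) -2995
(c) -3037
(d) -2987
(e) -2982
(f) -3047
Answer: d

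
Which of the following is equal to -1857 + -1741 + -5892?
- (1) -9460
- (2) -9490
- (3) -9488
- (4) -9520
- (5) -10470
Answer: 2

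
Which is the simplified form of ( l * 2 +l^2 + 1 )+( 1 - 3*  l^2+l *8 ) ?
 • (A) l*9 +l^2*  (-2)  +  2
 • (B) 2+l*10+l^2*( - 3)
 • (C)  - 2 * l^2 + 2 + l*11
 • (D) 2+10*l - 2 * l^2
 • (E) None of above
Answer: D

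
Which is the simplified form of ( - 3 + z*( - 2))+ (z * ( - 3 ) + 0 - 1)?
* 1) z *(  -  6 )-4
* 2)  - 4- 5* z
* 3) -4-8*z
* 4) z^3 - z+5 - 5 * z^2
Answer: 2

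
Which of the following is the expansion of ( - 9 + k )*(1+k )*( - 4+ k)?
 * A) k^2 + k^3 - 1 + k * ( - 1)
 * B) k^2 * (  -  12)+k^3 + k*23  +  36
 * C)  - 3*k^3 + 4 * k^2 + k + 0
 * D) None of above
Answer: B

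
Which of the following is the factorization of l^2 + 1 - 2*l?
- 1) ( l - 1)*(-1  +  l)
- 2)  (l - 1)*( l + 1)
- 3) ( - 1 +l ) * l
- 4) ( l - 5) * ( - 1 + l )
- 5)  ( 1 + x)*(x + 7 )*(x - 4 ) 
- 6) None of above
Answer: 1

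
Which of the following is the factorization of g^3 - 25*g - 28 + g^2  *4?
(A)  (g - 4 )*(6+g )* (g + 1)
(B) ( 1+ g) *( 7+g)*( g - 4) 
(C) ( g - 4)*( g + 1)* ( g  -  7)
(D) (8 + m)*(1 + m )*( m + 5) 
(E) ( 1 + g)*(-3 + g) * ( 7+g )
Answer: B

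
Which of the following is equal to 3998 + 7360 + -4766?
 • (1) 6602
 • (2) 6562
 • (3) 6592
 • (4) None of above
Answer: 3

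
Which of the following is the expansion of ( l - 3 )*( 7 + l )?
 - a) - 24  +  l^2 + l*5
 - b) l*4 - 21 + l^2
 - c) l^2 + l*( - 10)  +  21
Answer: b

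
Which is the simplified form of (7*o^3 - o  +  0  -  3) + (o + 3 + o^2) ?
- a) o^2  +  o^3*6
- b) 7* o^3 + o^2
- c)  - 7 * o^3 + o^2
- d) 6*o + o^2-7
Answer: b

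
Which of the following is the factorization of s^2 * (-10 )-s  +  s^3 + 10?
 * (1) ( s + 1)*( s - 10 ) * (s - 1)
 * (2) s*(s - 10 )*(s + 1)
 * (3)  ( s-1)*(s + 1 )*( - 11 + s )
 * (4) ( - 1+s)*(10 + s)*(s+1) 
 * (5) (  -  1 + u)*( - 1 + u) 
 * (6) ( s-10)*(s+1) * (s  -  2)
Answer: 1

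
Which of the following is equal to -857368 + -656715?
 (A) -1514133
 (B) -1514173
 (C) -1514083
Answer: C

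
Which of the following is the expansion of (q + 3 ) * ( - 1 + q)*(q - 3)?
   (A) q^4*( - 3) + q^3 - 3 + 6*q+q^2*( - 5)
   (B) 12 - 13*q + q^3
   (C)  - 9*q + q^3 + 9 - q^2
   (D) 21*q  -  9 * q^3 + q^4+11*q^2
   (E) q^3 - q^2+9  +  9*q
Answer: C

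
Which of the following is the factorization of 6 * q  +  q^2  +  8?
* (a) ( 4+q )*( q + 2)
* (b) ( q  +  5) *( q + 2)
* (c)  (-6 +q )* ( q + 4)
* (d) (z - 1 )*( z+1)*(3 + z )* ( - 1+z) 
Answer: a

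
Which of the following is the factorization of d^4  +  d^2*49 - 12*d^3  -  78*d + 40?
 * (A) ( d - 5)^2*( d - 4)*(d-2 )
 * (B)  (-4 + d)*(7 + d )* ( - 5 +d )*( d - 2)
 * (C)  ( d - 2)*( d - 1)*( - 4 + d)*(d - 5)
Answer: C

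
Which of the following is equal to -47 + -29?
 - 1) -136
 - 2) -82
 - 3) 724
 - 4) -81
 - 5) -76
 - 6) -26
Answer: 5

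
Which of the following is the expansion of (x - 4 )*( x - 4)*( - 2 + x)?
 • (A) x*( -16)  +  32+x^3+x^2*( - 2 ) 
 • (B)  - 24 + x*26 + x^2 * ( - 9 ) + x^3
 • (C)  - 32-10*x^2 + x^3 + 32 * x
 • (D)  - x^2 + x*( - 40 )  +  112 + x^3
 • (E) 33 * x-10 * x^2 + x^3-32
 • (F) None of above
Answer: C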